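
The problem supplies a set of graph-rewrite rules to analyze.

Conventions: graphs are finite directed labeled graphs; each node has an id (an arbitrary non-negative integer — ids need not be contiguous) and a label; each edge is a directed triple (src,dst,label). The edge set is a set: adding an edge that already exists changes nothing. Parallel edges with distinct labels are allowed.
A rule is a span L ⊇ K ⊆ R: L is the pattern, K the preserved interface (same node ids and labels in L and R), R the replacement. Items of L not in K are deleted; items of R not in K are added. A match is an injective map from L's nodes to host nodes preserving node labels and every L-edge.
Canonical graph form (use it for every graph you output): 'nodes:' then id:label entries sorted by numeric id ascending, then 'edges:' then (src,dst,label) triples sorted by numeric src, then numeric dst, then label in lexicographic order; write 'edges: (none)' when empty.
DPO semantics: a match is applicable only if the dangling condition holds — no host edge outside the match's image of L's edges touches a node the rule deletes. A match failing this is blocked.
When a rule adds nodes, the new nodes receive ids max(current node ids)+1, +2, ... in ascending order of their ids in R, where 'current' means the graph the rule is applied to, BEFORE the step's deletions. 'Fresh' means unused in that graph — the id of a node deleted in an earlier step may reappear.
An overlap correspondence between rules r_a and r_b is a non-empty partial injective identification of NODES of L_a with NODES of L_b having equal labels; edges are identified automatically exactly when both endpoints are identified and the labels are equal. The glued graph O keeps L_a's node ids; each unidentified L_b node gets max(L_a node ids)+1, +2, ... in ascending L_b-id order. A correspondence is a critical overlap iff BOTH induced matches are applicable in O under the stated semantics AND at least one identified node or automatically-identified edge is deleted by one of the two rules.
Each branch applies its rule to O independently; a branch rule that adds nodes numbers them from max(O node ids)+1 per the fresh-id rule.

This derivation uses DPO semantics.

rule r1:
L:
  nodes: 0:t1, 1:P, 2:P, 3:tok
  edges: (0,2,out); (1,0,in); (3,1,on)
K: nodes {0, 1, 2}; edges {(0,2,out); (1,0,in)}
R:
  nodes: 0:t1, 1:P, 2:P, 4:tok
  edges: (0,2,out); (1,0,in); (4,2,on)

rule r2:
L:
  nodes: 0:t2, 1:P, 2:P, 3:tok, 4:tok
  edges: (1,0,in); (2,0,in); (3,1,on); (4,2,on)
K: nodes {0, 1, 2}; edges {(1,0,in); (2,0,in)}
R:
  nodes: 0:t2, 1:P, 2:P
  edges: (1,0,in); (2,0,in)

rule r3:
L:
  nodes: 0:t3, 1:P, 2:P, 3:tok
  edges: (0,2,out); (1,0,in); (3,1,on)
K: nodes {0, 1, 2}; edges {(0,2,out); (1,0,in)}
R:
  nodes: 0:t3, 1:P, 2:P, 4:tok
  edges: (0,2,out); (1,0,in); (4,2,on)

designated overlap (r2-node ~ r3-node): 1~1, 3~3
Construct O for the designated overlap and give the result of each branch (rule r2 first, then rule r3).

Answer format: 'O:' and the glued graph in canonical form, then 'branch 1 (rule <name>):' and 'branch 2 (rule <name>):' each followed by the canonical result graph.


O:
nodes: 0:t2, 1:P, 2:P, 3:tok, 4:tok, 5:t3, 6:P
edges: (1,0,in); (1,5,in); (2,0,in); (3,1,on); (4,2,on); (5,6,out)
branch 1 (rule r2):
nodes: 0:t2, 1:P, 2:P, 5:t3, 6:P
edges: (1,0,in); (1,5,in); (2,0,in); (5,6,out)
branch 2 (rule r3):
nodes: 0:t2, 1:P, 2:P, 4:tok, 5:t3, 6:P, 7:tok
edges: (1,0,in); (1,5,in); (2,0,in); (4,2,on); (5,6,out); (7,6,on)


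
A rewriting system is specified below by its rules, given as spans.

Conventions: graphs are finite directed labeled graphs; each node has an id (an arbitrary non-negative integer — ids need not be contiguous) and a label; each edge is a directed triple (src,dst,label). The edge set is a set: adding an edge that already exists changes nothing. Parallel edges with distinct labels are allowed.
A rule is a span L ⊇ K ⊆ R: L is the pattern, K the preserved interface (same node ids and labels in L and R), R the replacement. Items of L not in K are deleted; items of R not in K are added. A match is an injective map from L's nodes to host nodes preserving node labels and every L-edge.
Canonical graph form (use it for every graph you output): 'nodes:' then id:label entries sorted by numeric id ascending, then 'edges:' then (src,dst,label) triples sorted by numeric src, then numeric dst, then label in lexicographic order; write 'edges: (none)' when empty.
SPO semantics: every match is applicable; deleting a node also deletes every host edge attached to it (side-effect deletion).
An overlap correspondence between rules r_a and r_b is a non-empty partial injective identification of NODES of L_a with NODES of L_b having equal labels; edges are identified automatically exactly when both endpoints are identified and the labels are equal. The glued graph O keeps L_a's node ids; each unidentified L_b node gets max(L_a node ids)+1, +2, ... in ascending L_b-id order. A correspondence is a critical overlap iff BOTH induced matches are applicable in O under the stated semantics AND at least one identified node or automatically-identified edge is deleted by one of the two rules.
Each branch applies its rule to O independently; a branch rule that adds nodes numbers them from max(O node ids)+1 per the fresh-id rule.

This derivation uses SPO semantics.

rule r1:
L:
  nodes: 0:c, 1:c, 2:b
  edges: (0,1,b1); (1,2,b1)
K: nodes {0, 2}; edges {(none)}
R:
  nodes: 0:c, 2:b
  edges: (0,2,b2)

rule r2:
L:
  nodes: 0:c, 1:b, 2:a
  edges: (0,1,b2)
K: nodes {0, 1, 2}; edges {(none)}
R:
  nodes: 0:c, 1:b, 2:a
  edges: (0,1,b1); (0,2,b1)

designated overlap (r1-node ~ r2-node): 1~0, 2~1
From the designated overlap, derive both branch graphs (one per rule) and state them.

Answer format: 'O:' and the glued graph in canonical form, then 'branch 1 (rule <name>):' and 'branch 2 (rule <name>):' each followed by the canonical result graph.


O:
nodes: 0:c, 1:c, 2:b, 3:a
edges: (0,1,b1); (1,2,b1); (1,2,b2)
branch 1 (rule r1):
nodes: 0:c, 2:b, 3:a
edges: (0,2,b2)
branch 2 (rule r2):
nodes: 0:c, 1:c, 2:b, 3:a
edges: (0,1,b1); (1,2,b1); (1,3,b1)


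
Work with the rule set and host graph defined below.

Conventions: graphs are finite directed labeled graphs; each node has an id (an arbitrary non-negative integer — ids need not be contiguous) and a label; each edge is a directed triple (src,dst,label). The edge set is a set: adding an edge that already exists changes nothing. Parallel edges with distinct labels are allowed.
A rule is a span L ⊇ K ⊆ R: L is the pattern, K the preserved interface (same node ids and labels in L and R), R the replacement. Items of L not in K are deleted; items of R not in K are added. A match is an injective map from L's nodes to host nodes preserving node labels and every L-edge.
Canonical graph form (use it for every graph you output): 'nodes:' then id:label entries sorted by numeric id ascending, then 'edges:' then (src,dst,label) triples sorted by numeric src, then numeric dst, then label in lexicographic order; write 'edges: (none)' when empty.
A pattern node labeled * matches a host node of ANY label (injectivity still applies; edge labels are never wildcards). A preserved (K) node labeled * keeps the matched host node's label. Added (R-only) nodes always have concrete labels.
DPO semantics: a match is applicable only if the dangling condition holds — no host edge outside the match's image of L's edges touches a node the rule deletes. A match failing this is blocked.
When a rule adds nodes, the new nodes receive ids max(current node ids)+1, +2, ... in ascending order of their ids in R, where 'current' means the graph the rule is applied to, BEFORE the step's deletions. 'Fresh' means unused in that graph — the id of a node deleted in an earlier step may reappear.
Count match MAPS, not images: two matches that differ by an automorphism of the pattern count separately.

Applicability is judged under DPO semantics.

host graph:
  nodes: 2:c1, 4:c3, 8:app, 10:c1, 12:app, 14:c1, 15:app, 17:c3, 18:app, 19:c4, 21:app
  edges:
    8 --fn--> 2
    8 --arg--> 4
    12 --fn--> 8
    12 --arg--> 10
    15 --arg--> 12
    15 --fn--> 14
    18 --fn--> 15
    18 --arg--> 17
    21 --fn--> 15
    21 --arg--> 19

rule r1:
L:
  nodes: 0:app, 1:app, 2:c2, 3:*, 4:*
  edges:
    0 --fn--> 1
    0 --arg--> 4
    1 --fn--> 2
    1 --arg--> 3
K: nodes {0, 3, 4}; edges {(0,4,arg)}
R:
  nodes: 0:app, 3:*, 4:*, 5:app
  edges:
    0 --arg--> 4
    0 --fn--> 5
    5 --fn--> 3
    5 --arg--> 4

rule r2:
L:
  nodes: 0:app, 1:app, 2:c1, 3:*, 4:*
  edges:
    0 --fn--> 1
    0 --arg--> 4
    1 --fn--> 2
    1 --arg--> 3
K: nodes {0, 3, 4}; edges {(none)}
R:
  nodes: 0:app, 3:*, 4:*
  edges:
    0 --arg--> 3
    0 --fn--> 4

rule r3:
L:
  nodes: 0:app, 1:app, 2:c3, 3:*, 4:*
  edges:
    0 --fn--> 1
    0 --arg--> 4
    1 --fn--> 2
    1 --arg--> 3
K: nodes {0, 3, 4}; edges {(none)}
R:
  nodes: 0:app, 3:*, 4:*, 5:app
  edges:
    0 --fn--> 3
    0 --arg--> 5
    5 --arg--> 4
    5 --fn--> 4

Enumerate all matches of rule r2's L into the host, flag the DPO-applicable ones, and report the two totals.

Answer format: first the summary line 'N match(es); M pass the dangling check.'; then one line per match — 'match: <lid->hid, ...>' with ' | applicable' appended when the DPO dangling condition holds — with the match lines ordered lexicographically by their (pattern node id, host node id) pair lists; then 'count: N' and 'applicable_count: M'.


3 match(es); 1 pass the dangling check.
match: 0->12, 1->8, 2->2, 3->4, 4->10 | applicable
match: 0->18, 1->15, 2->14, 3->12, 4->17
match: 0->21, 1->15, 2->14, 3->12, 4->19
count: 3
applicable_count: 1


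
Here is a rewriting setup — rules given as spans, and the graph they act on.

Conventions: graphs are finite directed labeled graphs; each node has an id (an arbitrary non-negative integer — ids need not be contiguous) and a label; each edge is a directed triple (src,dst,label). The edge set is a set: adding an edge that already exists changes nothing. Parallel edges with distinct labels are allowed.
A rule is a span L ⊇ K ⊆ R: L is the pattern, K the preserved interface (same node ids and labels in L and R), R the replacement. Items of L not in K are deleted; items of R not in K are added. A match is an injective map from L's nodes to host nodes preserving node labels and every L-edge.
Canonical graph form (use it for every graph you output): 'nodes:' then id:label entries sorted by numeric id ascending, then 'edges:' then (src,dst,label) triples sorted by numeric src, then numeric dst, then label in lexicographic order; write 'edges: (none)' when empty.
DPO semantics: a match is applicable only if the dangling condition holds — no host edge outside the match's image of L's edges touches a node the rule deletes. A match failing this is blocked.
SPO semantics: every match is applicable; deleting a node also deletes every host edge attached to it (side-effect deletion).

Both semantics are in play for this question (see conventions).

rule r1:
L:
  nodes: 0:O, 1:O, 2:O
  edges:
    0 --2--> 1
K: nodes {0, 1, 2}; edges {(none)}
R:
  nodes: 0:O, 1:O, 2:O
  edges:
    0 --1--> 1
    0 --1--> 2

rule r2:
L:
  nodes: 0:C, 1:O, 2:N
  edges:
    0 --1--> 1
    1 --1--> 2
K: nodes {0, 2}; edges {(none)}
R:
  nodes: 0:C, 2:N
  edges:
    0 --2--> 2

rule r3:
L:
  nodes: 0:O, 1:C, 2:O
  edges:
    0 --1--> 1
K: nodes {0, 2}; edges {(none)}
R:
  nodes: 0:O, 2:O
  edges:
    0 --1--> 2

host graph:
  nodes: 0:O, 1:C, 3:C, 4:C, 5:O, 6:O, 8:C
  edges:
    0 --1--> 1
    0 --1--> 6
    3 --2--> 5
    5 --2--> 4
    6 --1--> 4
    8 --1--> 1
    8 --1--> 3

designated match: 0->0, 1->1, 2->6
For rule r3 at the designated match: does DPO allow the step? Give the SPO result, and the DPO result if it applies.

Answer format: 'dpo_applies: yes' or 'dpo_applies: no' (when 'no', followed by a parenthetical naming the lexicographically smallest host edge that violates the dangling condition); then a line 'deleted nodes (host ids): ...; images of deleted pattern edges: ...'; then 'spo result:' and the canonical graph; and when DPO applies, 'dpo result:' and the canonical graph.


dpo_applies: no
(the rule deletes node 1, which keeps host edge (8,1,1) outside the match image — the dangling condition fails, DPO blocks; SPO proceeds and side-deletes such edges)
deleted nodes (host ids): 1; images of deleted pattern edges: (0,1,1)
spo result:
nodes: 0:O, 3:C, 4:C, 5:O, 6:O, 8:C
edges: (0,6,1); (3,5,2); (5,4,2); (6,4,1); (8,3,1)


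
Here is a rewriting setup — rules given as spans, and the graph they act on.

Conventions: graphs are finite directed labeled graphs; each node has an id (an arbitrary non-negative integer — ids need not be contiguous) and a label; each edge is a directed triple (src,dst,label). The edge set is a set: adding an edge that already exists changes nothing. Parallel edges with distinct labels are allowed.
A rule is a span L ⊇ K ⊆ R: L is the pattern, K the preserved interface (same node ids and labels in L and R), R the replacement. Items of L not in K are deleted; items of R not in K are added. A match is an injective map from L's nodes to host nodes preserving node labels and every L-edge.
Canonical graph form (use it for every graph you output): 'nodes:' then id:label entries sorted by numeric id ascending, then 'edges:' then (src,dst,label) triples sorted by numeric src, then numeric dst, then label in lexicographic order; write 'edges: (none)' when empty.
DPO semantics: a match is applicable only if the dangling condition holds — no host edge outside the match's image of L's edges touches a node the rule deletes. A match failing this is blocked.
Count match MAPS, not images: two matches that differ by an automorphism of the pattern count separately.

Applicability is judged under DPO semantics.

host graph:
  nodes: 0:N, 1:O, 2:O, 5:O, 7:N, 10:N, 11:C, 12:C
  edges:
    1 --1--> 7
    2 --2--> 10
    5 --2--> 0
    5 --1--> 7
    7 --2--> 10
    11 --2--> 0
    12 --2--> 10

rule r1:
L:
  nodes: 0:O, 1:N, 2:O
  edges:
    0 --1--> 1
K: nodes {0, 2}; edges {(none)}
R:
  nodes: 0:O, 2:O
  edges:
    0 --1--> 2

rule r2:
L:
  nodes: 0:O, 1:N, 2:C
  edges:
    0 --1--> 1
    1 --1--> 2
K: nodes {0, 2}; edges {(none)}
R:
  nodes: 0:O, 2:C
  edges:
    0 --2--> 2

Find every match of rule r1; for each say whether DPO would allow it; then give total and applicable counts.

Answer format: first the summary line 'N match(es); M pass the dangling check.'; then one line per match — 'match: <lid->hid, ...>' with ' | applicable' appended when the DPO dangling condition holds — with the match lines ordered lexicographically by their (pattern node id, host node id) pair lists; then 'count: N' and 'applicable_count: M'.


4 match(es); 0 pass the dangling check.
match: 0->1, 1->7, 2->2
match: 0->1, 1->7, 2->5
match: 0->5, 1->7, 2->1
match: 0->5, 1->7, 2->2
count: 4
applicable_count: 0


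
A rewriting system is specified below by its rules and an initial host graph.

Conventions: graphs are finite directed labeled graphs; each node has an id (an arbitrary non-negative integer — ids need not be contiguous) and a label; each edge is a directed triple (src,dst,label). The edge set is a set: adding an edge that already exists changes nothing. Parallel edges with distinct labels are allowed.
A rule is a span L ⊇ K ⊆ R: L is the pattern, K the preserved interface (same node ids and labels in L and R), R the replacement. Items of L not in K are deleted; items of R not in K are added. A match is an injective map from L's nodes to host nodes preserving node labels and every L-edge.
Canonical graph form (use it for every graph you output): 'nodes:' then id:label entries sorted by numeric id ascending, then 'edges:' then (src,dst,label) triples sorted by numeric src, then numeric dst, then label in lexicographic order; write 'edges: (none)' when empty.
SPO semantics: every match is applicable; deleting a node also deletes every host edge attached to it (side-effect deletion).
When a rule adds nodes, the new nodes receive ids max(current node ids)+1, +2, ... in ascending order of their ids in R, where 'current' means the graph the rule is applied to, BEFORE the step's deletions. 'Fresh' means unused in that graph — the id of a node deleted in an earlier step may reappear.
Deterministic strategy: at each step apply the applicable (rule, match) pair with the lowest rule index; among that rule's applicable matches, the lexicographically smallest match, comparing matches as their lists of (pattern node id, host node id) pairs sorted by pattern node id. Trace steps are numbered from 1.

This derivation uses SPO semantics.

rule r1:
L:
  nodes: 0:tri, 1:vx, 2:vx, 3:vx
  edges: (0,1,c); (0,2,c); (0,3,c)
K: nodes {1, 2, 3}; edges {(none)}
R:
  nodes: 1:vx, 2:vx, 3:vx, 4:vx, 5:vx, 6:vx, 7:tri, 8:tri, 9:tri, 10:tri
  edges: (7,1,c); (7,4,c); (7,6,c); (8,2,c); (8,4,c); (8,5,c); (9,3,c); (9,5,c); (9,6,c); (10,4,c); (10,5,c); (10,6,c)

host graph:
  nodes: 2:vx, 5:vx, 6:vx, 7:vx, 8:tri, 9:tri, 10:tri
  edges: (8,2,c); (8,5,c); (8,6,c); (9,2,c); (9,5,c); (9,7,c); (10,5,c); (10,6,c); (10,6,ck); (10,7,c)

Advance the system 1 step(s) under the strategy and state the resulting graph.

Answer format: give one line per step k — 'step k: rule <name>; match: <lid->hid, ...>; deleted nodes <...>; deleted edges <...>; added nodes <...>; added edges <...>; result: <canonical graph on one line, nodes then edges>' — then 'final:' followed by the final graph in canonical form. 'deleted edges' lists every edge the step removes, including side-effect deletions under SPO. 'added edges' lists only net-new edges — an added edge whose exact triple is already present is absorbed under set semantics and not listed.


step 1: rule r1; match: 0->8, 1->2, 2->5, 3->6; deleted nodes 8; deleted edges (8,2,c); (8,5,c); (8,6,c); added nodes 11, 12, 13, 14, 15, 16, 17; added edges (14,2,c); (14,11,c); (14,13,c); (15,5,c); (15,11,c); (15,12,c); (16,6,c); (16,12,c); (16,13,c); (17,11,c); (17,12,c); (17,13,c); result: nodes: 2:vx, 5:vx, 6:vx, 7:vx, 9:tri, 10:tri, 11:vx, 12:vx, 13:vx, 14:tri, 15:tri, 16:tri, 17:tri edges: (9,2,c); (9,5,c); (9,7,c); (10,5,c); (10,6,c); (10,6,ck); (10,7,c); (14,2,c); (14,11,c); (14,13,c); (15,5,c); (15,11,c); (15,12,c); (16,6,c); (16,12,c); (16,13,c); (17,11,c); (17,12,c); (17,13,c)
final:
nodes: 2:vx, 5:vx, 6:vx, 7:vx, 9:tri, 10:tri, 11:vx, 12:vx, 13:vx, 14:tri, 15:tri, 16:tri, 17:tri
edges: (9,2,c); (9,5,c); (9,7,c); (10,5,c); (10,6,c); (10,6,ck); (10,7,c); (14,2,c); (14,11,c); (14,13,c); (15,5,c); (15,11,c); (15,12,c); (16,6,c); (16,12,c); (16,13,c); (17,11,c); (17,12,c); (17,13,c)


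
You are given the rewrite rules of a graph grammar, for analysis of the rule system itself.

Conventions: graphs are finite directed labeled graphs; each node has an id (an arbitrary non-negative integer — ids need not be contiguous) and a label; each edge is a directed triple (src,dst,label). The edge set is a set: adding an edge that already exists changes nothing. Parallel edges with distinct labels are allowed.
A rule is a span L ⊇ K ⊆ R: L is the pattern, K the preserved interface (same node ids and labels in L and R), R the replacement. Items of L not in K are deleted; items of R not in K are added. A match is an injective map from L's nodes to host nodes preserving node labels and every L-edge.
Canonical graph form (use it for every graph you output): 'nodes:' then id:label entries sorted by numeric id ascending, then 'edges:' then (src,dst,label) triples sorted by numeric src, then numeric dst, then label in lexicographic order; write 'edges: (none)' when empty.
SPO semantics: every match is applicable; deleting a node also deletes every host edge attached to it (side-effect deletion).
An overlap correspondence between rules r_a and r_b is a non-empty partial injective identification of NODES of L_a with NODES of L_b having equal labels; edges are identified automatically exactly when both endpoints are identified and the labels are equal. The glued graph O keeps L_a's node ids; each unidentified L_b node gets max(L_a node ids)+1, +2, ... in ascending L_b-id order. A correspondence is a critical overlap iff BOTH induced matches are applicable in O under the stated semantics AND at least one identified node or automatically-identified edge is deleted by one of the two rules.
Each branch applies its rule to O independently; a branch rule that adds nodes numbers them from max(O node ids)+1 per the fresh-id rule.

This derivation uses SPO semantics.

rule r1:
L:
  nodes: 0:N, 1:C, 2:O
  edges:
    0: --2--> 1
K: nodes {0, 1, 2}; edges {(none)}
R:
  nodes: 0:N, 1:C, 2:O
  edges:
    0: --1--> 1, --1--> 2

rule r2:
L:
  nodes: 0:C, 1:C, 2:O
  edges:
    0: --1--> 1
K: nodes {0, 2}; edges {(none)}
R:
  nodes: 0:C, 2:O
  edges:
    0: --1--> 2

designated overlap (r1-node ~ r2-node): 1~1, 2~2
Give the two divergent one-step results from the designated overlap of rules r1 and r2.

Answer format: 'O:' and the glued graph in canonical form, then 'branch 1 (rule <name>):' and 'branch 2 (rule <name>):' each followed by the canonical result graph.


O:
nodes: 0:N, 1:C, 2:O, 3:C
edges: (0,1,2); (3,1,1)
branch 1 (rule r1):
nodes: 0:N, 1:C, 2:O, 3:C
edges: (0,1,1); (0,2,1); (3,1,1)
branch 2 (rule r2):
nodes: 0:N, 2:O, 3:C
edges: (3,2,1)


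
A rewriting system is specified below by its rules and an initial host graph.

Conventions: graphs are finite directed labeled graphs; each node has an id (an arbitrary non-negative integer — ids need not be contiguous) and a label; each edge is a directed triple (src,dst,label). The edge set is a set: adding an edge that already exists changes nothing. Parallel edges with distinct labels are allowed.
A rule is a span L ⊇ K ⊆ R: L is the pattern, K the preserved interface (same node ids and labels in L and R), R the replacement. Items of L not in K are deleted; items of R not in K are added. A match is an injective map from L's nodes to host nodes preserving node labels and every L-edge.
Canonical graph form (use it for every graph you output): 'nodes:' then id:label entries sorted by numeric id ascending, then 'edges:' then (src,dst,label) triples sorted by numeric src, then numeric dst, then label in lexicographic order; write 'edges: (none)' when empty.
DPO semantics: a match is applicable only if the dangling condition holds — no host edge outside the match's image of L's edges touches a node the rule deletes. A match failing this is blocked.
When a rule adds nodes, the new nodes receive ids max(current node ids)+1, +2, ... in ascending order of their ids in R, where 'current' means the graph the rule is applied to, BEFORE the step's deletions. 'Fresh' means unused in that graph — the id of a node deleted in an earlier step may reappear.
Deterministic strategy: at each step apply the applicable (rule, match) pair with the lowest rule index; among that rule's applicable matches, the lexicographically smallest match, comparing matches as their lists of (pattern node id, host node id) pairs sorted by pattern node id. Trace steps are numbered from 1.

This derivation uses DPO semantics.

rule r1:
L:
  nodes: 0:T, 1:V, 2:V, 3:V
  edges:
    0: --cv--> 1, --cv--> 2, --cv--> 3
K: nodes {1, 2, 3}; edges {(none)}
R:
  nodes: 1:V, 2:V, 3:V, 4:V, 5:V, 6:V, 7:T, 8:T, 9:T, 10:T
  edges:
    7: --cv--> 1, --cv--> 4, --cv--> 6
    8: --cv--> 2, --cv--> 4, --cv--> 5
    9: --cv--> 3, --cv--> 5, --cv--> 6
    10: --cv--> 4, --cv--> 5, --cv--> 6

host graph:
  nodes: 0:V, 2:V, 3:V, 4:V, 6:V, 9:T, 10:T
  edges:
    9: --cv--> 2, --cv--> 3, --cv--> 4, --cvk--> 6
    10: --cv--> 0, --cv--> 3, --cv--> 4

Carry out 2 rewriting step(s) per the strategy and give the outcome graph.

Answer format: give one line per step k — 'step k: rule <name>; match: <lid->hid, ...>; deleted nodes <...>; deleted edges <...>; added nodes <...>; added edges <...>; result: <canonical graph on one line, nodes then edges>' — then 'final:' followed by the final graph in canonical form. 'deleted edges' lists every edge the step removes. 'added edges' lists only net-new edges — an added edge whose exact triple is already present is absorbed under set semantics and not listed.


step 1: rule r1; match: 0->10, 1->0, 2->3, 3->4; deleted nodes 10; deleted edges (10,0,cv); (10,3,cv); (10,4,cv); added nodes 11, 12, 13, 14, 15, 16, 17; added edges (14,0,cv); (14,11,cv); (14,13,cv); (15,3,cv); (15,11,cv); (15,12,cv); (16,4,cv); (16,12,cv); (16,13,cv); (17,11,cv); (17,12,cv); (17,13,cv); result: nodes: 0:V, 2:V, 3:V, 4:V, 6:V, 9:T, 11:V, 12:V, 13:V, 14:T, 15:T, 16:T, 17:T edges: (9,2,cv); (9,3,cv); (9,4,cv); (9,6,cvk); (14,0,cv); (14,11,cv); (14,13,cv); (15,3,cv); (15,11,cv); (15,12,cv); (16,4,cv); (16,12,cv); (16,13,cv); (17,11,cv); (17,12,cv); (17,13,cv)
step 2: rule r1; match: 0->14, 1->0, 2->11, 3->13; deleted nodes 14; deleted edges (14,0,cv); (14,11,cv); (14,13,cv); added nodes 18, 19, 20, 21, 22, 23, 24; added edges (21,0,cv); (21,18,cv); (21,20,cv); (22,11,cv); (22,18,cv); (22,19,cv); (23,13,cv); (23,19,cv); (23,20,cv); (24,18,cv); (24,19,cv); (24,20,cv); result: nodes: 0:V, 2:V, 3:V, 4:V, 6:V, 9:T, 11:V, 12:V, 13:V, 15:T, 16:T, 17:T, 18:V, 19:V, 20:V, 21:T, 22:T, 23:T, 24:T edges: (9,2,cv); (9,3,cv); (9,4,cv); (9,6,cvk); (15,3,cv); (15,11,cv); (15,12,cv); (16,4,cv); (16,12,cv); (16,13,cv); (17,11,cv); (17,12,cv); (17,13,cv); (21,0,cv); (21,18,cv); (21,20,cv); (22,11,cv); (22,18,cv); (22,19,cv); (23,13,cv); (23,19,cv); (23,20,cv); (24,18,cv); (24,19,cv); (24,20,cv)
final:
nodes: 0:V, 2:V, 3:V, 4:V, 6:V, 9:T, 11:V, 12:V, 13:V, 15:T, 16:T, 17:T, 18:V, 19:V, 20:V, 21:T, 22:T, 23:T, 24:T
edges: (9,2,cv); (9,3,cv); (9,4,cv); (9,6,cvk); (15,3,cv); (15,11,cv); (15,12,cv); (16,4,cv); (16,12,cv); (16,13,cv); (17,11,cv); (17,12,cv); (17,13,cv); (21,0,cv); (21,18,cv); (21,20,cv); (22,11,cv); (22,18,cv); (22,19,cv); (23,13,cv); (23,19,cv); (23,20,cv); (24,18,cv); (24,19,cv); (24,20,cv)


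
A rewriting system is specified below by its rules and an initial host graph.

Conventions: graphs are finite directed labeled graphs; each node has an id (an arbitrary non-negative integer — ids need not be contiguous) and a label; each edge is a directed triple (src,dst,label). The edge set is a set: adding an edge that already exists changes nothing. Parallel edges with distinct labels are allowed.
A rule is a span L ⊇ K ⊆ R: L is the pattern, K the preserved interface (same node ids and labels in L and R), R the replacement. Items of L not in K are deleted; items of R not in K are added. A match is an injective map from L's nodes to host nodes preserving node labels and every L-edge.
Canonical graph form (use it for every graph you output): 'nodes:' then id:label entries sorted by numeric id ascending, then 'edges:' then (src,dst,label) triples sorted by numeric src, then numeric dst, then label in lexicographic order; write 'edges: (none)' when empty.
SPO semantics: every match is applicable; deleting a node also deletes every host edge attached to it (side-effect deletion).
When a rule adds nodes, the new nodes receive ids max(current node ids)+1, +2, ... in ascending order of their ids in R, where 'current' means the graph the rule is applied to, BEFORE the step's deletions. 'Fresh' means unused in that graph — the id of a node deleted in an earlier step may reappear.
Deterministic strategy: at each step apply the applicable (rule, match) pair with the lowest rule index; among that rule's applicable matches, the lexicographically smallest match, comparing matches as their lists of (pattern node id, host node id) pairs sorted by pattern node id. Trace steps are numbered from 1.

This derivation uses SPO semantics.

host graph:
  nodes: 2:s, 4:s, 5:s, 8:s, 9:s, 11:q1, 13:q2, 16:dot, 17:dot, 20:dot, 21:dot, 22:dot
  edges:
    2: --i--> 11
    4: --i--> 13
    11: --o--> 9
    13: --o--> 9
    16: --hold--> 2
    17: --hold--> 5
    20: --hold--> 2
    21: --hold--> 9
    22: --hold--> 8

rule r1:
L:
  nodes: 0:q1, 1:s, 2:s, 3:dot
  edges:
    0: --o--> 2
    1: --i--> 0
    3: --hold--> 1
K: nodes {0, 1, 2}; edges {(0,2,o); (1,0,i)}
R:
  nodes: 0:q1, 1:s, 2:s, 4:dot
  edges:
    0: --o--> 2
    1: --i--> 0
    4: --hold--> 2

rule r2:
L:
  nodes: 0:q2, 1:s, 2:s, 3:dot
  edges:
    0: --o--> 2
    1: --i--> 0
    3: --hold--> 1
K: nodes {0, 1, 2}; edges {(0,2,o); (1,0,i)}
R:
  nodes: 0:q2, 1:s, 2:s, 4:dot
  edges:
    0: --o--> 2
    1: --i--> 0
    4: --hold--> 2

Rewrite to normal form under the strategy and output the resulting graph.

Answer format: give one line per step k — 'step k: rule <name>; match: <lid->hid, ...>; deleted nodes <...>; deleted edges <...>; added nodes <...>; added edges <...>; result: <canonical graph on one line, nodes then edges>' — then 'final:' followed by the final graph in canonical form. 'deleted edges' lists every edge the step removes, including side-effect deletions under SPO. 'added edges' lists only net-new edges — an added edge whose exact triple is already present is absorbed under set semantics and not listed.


step 1: rule r1; match: 0->11, 1->2, 2->9, 3->16; deleted nodes 16; deleted edges (16,2,hold); added nodes 23; added edges (23,9,hold); result: nodes: 2:s, 4:s, 5:s, 8:s, 9:s, 11:q1, 13:q2, 17:dot, 20:dot, 21:dot, 22:dot, 23:dot edges: (2,11,i); (4,13,i); (11,9,o); (13,9,o); (17,5,hold); (20,2,hold); (21,9,hold); (22,8,hold); (23,9,hold)
step 2: rule r1; match: 0->11, 1->2, 2->9, 3->20; deleted nodes 20; deleted edges (20,2,hold); added nodes 24; added edges (24,9,hold); result: nodes: 2:s, 4:s, 5:s, 8:s, 9:s, 11:q1, 13:q2, 17:dot, 21:dot, 22:dot, 23:dot, 24:dot edges: (2,11,i); (4,13,i); (11,9,o); (13,9,o); (17,5,hold); (21,9,hold); (22,8,hold); (23,9,hold); (24,9,hold)
final:
nodes: 2:s, 4:s, 5:s, 8:s, 9:s, 11:q1, 13:q2, 17:dot, 21:dot, 22:dot, 23:dot, 24:dot
edges: (2,11,i); (4,13,i); (11,9,o); (13,9,o); (17,5,hold); (21,9,hold); (22,8,hold); (23,9,hold); (24,9,hold)


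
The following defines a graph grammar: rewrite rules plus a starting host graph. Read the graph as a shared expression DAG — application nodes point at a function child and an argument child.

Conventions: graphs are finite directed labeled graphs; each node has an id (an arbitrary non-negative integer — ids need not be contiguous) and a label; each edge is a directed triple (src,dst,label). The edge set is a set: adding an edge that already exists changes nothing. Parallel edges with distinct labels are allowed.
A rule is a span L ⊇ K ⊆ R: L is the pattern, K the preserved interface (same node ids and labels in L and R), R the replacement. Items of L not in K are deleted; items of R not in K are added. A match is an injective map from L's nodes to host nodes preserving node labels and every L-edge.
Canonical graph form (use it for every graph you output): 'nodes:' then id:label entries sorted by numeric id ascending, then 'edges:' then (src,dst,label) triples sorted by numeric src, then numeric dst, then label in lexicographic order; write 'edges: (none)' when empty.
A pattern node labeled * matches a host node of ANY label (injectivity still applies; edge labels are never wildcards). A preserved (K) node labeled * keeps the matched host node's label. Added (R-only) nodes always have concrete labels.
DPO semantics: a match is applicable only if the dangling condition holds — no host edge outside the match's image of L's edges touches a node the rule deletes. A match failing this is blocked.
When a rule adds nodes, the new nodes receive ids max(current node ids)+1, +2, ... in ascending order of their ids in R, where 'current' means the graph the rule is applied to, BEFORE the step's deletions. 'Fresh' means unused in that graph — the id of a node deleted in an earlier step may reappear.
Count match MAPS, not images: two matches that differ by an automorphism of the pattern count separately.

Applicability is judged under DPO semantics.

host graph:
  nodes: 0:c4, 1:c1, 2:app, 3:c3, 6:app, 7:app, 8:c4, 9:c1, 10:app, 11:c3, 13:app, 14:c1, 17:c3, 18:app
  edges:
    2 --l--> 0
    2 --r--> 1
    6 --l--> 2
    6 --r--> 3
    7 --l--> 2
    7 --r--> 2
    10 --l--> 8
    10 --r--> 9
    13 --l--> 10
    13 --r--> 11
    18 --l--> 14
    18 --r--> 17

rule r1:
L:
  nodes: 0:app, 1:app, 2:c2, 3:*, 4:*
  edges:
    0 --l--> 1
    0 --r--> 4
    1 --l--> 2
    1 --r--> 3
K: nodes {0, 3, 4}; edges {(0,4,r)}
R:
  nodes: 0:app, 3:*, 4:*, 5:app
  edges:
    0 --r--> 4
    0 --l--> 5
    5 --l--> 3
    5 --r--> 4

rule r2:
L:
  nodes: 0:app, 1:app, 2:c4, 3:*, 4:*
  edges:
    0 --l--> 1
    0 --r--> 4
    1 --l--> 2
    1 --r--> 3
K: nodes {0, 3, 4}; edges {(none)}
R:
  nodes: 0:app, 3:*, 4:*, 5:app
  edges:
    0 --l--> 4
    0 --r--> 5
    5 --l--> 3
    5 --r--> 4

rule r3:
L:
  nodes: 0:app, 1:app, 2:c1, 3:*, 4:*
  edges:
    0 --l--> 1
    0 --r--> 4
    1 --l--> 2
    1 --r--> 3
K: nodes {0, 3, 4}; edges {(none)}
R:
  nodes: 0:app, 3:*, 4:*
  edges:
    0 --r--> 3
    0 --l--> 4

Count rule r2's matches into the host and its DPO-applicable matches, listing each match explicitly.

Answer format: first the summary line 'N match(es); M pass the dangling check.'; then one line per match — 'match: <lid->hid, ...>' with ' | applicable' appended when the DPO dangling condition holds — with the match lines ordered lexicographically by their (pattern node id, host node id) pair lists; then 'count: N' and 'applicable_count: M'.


2 match(es); 1 pass the dangling check.
match: 0->6, 1->2, 2->0, 3->1, 4->3
match: 0->13, 1->10, 2->8, 3->9, 4->11 | applicable
count: 2
applicable_count: 1


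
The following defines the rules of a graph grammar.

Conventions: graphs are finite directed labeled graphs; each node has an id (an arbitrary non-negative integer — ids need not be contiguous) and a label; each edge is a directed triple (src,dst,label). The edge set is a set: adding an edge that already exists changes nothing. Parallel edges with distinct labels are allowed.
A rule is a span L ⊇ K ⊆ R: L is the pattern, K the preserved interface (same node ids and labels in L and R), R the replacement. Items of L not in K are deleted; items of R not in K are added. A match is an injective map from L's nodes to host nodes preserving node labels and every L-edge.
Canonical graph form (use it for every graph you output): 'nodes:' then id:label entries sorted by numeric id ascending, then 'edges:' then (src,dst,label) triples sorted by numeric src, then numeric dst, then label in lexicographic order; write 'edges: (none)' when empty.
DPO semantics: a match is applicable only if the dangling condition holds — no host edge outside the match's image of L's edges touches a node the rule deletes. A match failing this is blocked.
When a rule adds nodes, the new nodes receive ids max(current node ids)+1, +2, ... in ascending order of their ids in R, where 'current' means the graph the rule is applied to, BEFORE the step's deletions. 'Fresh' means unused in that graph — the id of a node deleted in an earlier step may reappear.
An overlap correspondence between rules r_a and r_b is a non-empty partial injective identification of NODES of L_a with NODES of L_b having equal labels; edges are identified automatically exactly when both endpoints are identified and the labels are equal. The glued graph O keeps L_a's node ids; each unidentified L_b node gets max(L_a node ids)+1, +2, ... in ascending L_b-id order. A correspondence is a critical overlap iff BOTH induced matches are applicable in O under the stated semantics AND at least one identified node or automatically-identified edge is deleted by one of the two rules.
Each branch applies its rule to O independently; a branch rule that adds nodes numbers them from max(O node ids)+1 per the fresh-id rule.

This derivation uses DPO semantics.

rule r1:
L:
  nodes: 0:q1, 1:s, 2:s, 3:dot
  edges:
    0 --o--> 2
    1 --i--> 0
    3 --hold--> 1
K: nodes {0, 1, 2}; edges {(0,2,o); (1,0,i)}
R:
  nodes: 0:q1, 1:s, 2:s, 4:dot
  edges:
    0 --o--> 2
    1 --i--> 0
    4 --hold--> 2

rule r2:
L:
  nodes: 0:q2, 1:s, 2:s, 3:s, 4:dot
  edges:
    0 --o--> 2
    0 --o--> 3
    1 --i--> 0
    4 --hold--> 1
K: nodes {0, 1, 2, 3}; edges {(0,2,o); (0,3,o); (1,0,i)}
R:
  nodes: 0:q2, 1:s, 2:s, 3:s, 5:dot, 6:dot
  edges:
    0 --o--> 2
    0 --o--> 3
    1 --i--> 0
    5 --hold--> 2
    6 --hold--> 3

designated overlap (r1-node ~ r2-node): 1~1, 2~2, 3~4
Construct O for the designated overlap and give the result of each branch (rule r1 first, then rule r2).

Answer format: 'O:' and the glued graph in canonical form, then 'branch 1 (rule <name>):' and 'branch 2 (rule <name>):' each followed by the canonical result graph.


O:
nodes: 0:q1, 1:s, 2:s, 3:dot, 4:q2, 5:s
edges: (0,2,o); (1,0,i); (1,4,i); (3,1,hold); (4,2,o); (4,5,o)
branch 1 (rule r1):
nodes: 0:q1, 1:s, 2:s, 4:q2, 5:s, 6:dot
edges: (0,2,o); (1,0,i); (1,4,i); (4,2,o); (4,5,o); (6,2,hold)
branch 2 (rule r2):
nodes: 0:q1, 1:s, 2:s, 4:q2, 5:s, 6:dot, 7:dot
edges: (0,2,o); (1,0,i); (1,4,i); (4,2,o); (4,5,o); (6,2,hold); (7,5,hold)


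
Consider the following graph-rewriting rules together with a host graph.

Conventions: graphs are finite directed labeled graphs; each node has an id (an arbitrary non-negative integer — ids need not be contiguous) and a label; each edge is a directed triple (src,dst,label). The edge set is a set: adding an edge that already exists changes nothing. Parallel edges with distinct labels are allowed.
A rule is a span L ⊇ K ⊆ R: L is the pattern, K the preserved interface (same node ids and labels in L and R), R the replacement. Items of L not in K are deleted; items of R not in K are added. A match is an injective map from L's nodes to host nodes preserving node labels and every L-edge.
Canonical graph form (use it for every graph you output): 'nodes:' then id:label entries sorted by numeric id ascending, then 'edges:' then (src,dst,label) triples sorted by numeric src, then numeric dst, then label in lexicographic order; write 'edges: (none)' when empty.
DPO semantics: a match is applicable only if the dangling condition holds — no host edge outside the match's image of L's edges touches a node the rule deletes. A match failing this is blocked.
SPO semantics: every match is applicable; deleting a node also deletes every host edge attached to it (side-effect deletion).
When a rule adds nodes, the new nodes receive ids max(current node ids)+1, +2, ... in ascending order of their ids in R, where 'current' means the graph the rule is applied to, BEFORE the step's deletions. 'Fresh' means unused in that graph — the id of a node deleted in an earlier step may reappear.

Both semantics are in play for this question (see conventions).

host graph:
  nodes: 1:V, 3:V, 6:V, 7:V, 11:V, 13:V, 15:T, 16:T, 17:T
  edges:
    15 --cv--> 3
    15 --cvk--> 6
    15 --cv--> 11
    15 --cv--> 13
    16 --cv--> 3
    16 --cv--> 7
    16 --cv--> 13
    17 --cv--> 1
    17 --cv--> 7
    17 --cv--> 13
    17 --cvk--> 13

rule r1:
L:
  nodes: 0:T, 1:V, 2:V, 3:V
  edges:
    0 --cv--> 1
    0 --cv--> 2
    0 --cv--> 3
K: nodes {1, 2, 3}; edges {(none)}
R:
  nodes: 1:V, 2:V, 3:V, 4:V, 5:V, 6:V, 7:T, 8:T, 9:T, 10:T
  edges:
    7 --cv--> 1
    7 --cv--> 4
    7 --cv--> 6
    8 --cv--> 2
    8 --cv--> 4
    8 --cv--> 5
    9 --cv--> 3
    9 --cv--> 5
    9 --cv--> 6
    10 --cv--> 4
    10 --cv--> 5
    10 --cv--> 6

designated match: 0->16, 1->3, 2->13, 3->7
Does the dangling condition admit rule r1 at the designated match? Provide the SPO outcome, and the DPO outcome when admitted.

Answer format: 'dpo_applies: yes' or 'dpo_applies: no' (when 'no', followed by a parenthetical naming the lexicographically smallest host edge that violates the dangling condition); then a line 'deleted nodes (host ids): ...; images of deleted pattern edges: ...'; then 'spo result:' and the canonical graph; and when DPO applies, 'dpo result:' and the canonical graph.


dpo_applies: yes
deleted nodes (host ids): 16; images of deleted pattern edges: (16,3,cv); (16,7,cv); (16,13,cv)
spo result:
nodes: 1:V, 3:V, 6:V, 7:V, 11:V, 13:V, 15:T, 17:T, 18:V, 19:V, 20:V, 21:T, 22:T, 23:T, 24:T
edges: (15,3,cv); (15,6,cvk); (15,11,cv); (15,13,cv); (17,1,cv); (17,7,cv); (17,13,cv); (17,13,cvk); (21,3,cv); (21,18,cv); (21,20,cv); (22,13,cv); (22,18,cv); (22,19,cv); (23,7,cv); (23,19,cv); (23,20,cv); (24,18,cv); (24,19,cv); (24,20,cv)
dpo result:
nodes: 1:V, 3:V, 6:V, 7:V, 11:V, 13:V, 15:T, 17:T, 18:V, 19:V, 20:V, 21:T, 22:T, 23:T, 24:T
edges: (15,3,cv); (15,6,cvk); (15,11,cv); (15,13,cv); (17,1,cv); (17,7,cv); (17,13,cv); (17,13,cvk); (21,3,cv); (21,18,cv); (21,20,cv); (22,13,cv); (22,18,cv); (22,19,cv); (23,7,cv); (23,19,cv); (23,20,cv); (24,18,cv); (24,19,cv); (24,20,cv)
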